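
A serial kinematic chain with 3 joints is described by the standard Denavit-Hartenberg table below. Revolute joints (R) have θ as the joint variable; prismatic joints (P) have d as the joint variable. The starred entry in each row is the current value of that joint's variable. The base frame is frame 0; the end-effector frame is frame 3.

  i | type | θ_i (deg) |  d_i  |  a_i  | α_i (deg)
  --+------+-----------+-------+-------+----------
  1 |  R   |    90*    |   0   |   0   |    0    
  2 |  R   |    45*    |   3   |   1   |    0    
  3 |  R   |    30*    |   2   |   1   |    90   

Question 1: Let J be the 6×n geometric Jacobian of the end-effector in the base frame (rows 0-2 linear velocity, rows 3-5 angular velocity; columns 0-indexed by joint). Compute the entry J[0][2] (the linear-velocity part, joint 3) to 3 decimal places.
axis z_2 = (0.0000,0.0000,1.0000); lever o_n−o_2 = (-0.9659,0.2588,2.0000)
cross product → J_v[:, 2] = (-0.2588,-0.9659,0.0000)
J_ω[:, 2] = z_2
entry J[0][2] = -0.2588

-0.259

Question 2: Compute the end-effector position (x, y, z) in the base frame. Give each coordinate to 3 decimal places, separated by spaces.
-1.673 0.966 5.000

after link 1: o_1 = (0.0000, 0.0000, 0.0000)
after link 2: o_2 = (-0.7071, 0.7071, 3.0000)
after link 3: o_3 = (-1.6730, 0.9659, 5.0000)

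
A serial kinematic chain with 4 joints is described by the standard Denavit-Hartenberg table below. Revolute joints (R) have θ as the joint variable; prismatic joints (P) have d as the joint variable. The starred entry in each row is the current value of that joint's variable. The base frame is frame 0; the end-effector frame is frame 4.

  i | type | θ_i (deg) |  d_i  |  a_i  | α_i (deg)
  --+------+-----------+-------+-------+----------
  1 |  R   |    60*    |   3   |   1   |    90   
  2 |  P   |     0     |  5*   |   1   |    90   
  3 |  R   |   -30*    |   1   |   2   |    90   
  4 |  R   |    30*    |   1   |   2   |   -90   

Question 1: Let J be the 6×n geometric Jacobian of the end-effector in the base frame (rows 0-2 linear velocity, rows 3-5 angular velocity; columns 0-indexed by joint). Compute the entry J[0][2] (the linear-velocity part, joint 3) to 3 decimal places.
3.732

axis z_2 = (0.0000,-0.0000,-1.0000); lever o_n−o_2 = (-1.0000,3.7321,-2.0000)
cross product → J_v[:, 2] = (3.7321,1.0000,0.0000)
J_ω[:, 2] = z_2
entry J[0][2] = 3.7321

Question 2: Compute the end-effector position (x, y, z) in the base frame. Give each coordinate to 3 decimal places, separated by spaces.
after link 1: o_1 = (0.5000, 0.8660, 3.0000)
after link 2: o_2 = (5.3301, -0.7679, 3.0000)
after link 3: o_3 = (5.3301, 1.2321, 2.0000)
after link 4: o_4 = (4.3301, 2.9641, 1.0000)

4.330 2.964 1.000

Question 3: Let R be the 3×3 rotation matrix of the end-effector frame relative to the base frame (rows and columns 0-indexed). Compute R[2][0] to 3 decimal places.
End-effector x-axis (col 0 of R) = (0.0000,0.8660,-0.5000)
R[2][0] = -0.5000

-0.500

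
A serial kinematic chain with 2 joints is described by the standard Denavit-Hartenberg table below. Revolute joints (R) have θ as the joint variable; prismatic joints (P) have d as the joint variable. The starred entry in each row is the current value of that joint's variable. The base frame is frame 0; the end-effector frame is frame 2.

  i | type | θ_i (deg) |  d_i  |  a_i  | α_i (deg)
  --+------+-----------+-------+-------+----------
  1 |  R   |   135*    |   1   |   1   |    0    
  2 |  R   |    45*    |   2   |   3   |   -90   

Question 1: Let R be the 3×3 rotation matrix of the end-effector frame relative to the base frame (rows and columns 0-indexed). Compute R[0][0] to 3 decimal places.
End-effector x-axis (col 0 of R) = (-1.0000,0.0000,0.0000)
R[0][0] = -1.0000

-1.000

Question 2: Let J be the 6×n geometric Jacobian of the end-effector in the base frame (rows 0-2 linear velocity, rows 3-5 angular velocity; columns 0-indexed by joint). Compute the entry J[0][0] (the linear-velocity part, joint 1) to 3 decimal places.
axis z_0 = ẑ; lever o_n−o_0 = (-3.7071,0.7071,3.0000)
cross product → J_v[:, 0] = (-0.7071,-3.7071,0.0000)
J_ω[:, 0] = z_0
entry J[0][0] = -0.7071

-0.707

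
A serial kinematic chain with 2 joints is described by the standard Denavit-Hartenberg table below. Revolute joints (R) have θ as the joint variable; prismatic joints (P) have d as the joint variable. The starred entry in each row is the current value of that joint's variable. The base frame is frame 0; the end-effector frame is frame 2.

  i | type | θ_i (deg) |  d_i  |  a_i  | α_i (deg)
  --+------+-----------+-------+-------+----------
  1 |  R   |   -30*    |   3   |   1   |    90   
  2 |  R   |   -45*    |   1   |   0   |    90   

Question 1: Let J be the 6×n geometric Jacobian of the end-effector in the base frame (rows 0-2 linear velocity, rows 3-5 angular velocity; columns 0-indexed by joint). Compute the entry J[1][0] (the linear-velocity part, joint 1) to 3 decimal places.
axis z_0 = ẑ; lever o_n−o_0 = (0.3660,-1.3660,3.0000)
cross product → J_v[:, 0] = (1.3660,0.3660,-0.0000)
J_ω[:, 0] = z_0
entry J[1][0] = 0.3660

0.366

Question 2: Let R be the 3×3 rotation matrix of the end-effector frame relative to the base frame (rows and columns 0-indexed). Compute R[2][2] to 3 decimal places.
End-effector z-axis (col 2 of R) = (-0.6124,0.3536,-0.7071)
R[2][2] = -0.7071

-0.707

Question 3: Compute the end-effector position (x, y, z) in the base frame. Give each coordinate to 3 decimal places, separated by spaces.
0.366 -1.366 3.000

after link 1: o_1 = (0.8660, -0.5000, 3.0000)
after link 2: o_2 = (0.3660, -1.3660, 3.0000)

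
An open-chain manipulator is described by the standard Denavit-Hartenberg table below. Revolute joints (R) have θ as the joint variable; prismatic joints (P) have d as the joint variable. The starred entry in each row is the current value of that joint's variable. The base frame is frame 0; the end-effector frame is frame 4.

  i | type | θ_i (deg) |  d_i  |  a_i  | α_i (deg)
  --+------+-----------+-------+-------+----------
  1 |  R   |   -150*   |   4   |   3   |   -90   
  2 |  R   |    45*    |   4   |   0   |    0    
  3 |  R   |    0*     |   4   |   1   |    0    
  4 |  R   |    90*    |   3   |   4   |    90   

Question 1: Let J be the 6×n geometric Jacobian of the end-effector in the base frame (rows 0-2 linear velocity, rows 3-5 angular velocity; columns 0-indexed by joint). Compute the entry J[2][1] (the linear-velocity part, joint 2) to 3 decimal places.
2.121

axis z_1 = (0.5000,-0.8660,0.0000); lever o_n−o_1 = (7.3371,-8.4656,-3.5355)
cross product → J_v[:, 1] = (3.0619,1.7678,2.1213)
J_ω[:, 1] = z_1
entry J[2][1] = 2.1213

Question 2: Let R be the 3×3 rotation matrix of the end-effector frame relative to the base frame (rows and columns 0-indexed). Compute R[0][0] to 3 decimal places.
0.612

End-effector x-axis (col 0 of R) = (0.6124,0.3536,-0.7071)
R[0][0] = 0.6124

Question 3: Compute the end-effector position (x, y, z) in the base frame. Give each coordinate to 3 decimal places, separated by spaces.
4.739 -9.966 0.464

after link 1: o_1 = (-2.5981, -1.5000, 4.0000)
after link 2: o_2 = (-0.5981, -4.9641, 4.0000)
after link 3: o_3 = (0.7896, -8.7818, 3.2929)
after link 4: o_4 = (4.7390, -9.9656, 0.4645)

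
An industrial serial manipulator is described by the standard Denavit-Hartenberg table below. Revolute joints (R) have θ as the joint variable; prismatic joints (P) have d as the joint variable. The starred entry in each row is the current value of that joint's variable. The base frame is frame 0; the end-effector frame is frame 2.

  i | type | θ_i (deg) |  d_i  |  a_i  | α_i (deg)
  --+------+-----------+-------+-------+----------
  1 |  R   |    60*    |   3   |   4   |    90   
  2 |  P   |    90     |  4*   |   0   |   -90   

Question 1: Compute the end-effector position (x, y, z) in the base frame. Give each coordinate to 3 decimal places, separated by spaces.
after link 1: o_1 = (2.0000, 3.4641, 3.0000)
after link 2: o_2 = (5.4641, 1.4641, 3.0000)

5.464 1.464 3.000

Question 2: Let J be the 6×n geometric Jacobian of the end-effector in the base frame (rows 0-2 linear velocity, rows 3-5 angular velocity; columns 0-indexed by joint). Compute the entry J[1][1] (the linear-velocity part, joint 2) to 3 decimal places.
-0.500

prismatic axis z_1 = (0.8660,-0.5000,0.0000)
J_v[:, 1] = z_1; J_ω[:, 1] = (0,0,0)
entry J[1][1] = -0.5000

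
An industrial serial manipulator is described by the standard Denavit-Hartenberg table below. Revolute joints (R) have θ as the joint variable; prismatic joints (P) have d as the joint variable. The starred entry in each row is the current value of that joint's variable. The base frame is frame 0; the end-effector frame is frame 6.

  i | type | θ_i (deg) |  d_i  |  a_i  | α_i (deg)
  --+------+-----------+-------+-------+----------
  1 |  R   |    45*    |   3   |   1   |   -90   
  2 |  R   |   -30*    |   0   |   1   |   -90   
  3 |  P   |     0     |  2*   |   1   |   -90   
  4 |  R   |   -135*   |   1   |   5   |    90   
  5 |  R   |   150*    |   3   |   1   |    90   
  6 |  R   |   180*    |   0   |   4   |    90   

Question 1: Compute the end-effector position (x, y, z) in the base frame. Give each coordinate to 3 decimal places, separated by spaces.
-1.154 -0.447 -4.295

after link 1: o_1 = (0.7071, 0.7071, 3.0000)
after link 2: o_2 = (1.3195, 1.3195, 3.5000)
after link 3: o_3 = (2.6390, 2.6390, 2.2679)
after link 4: o_4 = (2.4310, 1.0168, -2.5617)
after link 5: o_5 = (0.8940, -1.2273, -0.9487)
after link 6: o_6 = (-1.1542, -0.4471, -4.2948)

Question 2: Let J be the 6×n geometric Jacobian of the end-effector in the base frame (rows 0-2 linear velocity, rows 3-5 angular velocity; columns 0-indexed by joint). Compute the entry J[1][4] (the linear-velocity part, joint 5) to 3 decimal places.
-2.112

axis z_4 = (-0.6830,-0.6830,0.2588); lever o_n−o_4 = (-3.5852,-1.4639,-1.7331)
cross product → J_v[:, 4] = (1.5626,-2.1116,-1.4489)
J_ω[:, 4] = z_4
entry J[1][4] = -2.1116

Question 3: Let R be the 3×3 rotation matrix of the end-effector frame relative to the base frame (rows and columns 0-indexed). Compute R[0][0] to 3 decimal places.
-0.512

End-effector x-axis (col 0 of R) = (-0.5120,0.1951,-0.8365)
R[0][0] = -0.5120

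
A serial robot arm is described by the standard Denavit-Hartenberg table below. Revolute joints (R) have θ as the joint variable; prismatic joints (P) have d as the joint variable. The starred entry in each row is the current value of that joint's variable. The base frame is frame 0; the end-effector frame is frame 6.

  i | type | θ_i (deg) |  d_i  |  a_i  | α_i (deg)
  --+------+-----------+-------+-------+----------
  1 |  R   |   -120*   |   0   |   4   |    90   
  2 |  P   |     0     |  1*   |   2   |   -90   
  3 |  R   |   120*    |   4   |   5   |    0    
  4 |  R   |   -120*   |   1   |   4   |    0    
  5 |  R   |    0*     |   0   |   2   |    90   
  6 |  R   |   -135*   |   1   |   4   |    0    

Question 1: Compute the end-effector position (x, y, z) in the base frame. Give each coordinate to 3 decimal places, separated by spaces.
after link 1: o_1 = (-2.0000, -3.4641, 0.0000)
after link 2: o_2 = (-3.8660, -4.6962, 0.0000)
after link 3: o_3 = (1.1340, -4.6962, 4.0000)
after link 4: o_4 = (-0.8660, -8.1603, 5.0000)
after link 5: o_5 = (-1.8660, -9.8923, 5.0000)
after link 6: o_6 = (-1.3178, -6.9428, 2.1716)

-1.318 -6.943 2.172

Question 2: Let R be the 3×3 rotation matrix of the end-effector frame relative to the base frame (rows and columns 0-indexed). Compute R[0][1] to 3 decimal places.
-0.354

End-effector y-axis (col 1 of R) = (-0.3536,-0.6124,-0.7071)
R[0][1] = -0.3536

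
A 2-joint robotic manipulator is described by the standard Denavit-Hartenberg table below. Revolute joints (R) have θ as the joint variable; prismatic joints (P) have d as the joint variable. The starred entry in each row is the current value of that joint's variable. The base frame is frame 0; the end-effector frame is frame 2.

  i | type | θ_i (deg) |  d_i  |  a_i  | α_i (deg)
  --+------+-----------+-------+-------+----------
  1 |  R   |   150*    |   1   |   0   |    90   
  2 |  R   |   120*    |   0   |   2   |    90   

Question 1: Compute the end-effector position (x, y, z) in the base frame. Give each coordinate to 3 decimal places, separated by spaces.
0.866 -0.500 2.732

after link 1: o_1 = (0.0000, 0.0000, 1.0000)
after link 2: o_2 = (0.8660, -0.5000, 2.7321)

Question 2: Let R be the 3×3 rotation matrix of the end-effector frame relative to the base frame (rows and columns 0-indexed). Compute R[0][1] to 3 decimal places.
0.500

End-effector y-axis (col 1 of R) = (0.5000,0.8660,0.0000)
R[0][1] = 0.5000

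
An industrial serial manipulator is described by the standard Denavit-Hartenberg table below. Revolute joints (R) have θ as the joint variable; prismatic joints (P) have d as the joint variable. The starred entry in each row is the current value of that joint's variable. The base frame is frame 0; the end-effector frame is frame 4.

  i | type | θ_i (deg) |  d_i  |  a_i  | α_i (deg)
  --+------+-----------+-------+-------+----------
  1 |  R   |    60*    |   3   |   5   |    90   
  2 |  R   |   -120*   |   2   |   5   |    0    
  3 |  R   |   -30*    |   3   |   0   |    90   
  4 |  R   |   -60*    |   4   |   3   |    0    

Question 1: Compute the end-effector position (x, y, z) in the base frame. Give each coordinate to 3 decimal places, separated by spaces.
after link 1: o_1 = (2.5000, 4.3301, 3.0000)
after link 2: o_2 = (2.9821, 1.1651, -1.3301)
after link 3: o_3 = (5.5801, -0.3349, -1.3301)
after link 4: o_4 = (1.6806, -1.8929, 1.3840)

1.681 -1.893 1.384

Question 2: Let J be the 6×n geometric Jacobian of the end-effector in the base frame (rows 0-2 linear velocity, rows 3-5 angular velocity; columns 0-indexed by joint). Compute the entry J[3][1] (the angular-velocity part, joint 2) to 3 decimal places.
axis z_1 = (0.8660,-0.5000,0.0000); lever o_n−o_1 = (-0.8194,-6.2231,-1.6160)
cross product → J_v[:, 1] = (0.8080,1.3995,-5.7990)
J_ω[:, 1] = z_1
entry J[3][1] = 0.8660

0.866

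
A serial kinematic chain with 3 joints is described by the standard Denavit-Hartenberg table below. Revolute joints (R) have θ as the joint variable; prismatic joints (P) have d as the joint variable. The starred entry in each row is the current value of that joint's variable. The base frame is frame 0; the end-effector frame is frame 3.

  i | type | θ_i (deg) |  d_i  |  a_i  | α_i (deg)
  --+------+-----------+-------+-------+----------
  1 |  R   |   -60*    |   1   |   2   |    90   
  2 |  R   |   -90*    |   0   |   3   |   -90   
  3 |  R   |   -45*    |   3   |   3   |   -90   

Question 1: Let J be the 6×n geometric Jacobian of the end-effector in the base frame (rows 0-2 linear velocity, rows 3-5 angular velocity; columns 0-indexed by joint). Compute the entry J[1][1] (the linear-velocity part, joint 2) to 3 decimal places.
axis z_1 = (-0.8660,-0.5000,0.0000); lever o_n−o_1 = (-0.3371,-3.6587,-5.1213)
cross product → J_v[:, 1] = (2.5607,-4.4352,3.0000)
J_ω[:, 1] = z_1
entry J[1][1] = -4.4352

-4.435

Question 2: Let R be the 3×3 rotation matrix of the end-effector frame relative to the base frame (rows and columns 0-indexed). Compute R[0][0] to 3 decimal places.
-0.612

End-effector x-axis (col 0 of R) = (-0.6124,-0.3536,-0.7071)
R[0][0] = -0.6124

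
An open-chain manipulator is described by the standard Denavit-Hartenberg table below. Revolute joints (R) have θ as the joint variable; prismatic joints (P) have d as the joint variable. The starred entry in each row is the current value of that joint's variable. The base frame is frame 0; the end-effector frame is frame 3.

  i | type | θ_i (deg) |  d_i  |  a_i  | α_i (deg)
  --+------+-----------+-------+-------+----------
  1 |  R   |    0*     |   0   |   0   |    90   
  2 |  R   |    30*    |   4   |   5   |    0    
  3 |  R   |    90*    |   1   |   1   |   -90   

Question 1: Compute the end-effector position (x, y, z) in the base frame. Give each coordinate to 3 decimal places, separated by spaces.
3.830 -5.000 3.366

after link 1: o_1 = (0.0000, 0.0000, 0.0000)
after link 2: o_2 = (4.3301, -4.0000, 2.5000)
after link 3: o_3 = (3.8301, -5.0000, 3.3660)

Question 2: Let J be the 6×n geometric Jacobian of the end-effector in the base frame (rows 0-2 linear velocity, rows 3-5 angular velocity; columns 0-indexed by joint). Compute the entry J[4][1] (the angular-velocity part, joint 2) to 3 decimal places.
axis z_1 = (0.0000,-1.0000,0.0000); lever o_n−o_1 = (3.8301,-5.0000,3.3660)
cross product → J_v[:, 1] = (-3.3660,0.0000,3.8301)
J_ω[:, 1] = z_1
entry J[4][1] = -1.0000

-1.000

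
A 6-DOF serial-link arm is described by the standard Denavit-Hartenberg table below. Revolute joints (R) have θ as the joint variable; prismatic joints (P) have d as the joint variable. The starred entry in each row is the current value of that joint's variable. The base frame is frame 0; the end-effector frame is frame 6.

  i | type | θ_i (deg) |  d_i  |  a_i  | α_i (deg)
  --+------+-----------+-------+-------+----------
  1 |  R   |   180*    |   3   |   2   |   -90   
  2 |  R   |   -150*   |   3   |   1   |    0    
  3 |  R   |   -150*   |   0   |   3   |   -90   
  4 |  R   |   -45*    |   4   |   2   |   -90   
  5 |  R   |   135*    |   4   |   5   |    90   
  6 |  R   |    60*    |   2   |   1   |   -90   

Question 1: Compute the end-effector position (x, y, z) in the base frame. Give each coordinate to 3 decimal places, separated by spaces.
-5.315 0.777 -1.135

after link 1: o_1 = (-2.0000, 0.0000, 3.0000)
after link 2: o_2 = (-1.1340, -3.0000, 3.5000)
after link 3: o_3 = (-2.6340, -3.0000, 0.9019)
after link 4: o_4 = (0.1230, -4.4142, -2.3228)
after link 5: o_5 = (-3.1031, 0.9142, -0.8395)
after link 6: o_6 = (-5.3152, 0.7766, -1.1354)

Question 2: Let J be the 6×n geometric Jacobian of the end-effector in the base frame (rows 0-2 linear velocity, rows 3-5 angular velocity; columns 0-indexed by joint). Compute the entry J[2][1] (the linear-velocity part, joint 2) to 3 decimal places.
axis z_1 = (-0.0000,-1.0000,0.0000); lever o_n−o_1 = (-3.3152,0.7766,-4.1354)
cross product → J_v[:, 1] = (4.1354,-0.0000,-3.3152)
J_ω[:, 1] = z_1
entry J[2][1] = -3.3152

-3.315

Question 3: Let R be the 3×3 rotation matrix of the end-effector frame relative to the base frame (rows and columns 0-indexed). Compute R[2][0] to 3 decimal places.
End-effector x-axis (col 0 of R) = (-0.4874,0.8624,-0.1370)
R[2][0] = -0.1370

-0.137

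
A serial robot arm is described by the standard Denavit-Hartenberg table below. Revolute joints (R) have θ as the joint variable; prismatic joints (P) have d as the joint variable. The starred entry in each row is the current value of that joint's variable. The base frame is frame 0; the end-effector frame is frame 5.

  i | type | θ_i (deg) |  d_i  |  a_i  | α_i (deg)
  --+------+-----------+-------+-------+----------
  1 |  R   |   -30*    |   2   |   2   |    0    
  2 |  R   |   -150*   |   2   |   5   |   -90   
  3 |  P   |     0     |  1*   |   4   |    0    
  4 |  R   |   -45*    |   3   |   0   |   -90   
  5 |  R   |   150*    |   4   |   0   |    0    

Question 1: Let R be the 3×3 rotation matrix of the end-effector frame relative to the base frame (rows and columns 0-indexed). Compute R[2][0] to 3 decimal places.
End-effector x-axis (col 0 of R) = (0.6124,0.5000,-0.6124)
R[2][0] = -0.6124

-0.612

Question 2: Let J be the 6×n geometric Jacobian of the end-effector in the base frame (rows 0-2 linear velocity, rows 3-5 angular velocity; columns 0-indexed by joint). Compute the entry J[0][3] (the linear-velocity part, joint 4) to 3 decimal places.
axis z_3 = (0.0000,-1.0000,0.0000); lever o_n−o_3 = (-2.8284,-3.0000,-2.8284)
cross product → J_v[:, 3] = (2.8284,-0.0000,-2.8284)
J_ω[:, 3] = z_3
entry J[0][3] = 2.8284

2.828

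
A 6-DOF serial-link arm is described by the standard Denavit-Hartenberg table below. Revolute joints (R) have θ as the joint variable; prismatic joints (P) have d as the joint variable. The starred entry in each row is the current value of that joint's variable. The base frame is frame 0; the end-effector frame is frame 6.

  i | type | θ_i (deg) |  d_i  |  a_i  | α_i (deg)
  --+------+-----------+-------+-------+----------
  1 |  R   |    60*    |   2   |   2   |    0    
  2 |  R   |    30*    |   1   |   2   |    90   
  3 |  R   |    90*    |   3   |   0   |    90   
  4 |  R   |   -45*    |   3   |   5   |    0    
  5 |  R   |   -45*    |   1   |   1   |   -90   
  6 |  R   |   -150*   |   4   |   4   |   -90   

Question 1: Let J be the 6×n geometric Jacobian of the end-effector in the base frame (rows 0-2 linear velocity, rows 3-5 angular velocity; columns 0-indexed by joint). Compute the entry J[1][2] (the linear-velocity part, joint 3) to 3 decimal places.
-7.536

axis z_2 = (1.0000,-0.0000,0.0000); lever o_n−o_2 = (1.9286,6.0000,7.5355)
cross product → J_v[:, 2] = (-0.0000,-7.5355,6.0000)
J_ω[:, 2] = z_2
entry J[1][2] = -7.5355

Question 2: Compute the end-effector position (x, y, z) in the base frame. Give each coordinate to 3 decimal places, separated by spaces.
2.929 9.732 10.536

after link 1: o_1 = (1.0000, 1.7321, 2.0000)
after link 2: o_2 = (1.0000, 3.7321, 3.0000)
after link 3: o_3 = (4.0000, 3.7321, 3.0000)
after link 4: o_4 = (0.4645, 6.7321, 6.5355)
after link 5: o_5 = (-0.5355, 7.7321, 6.5355)
after link 6: o_6 = (2.9286, 9.7321, 10.5355)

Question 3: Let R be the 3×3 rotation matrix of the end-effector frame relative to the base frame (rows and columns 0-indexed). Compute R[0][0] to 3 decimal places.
0.866

End-effector x-axis (col 0 of R) = (0.8660,0.5000,-0.0000)
R[0][0] = 0.8660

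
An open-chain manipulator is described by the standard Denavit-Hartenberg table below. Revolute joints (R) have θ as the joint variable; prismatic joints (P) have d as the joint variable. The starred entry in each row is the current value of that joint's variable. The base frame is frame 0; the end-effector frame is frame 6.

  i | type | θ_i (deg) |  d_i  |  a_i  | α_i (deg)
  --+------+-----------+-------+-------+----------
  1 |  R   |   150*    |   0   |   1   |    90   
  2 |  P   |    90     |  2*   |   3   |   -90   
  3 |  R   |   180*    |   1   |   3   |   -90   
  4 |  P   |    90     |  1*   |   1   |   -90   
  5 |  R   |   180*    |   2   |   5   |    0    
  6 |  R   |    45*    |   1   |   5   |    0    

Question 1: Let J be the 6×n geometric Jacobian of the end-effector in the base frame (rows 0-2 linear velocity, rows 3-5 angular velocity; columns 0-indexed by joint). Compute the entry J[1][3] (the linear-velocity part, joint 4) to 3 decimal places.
0.866

prismatic axis z_3 = (0.5000,0.8660,-0.0000)
J_v[:, 3] = z_3; J_ω[:, 3] = (0,0,0)
entry J[1][3] = 0.8660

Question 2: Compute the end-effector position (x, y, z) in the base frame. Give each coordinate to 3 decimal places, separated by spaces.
after link 1: o_1 = (-0.8660, 0.5000, 0.0000)
after link 2: o_2 = (0.1340, 2.2321, 3.0000)
after link 3: o_3 = (1.0000, 1.7321, 0.0000)
after link 4: o_4 = (0.6340, 3.0981, -0.0000)
after link 5: o_5 = (4.9641, 0.5981, 2.0000)
after link 6: o_6 = (9.7937, 1.8922, 3.0000)

9.794 1.892 3.000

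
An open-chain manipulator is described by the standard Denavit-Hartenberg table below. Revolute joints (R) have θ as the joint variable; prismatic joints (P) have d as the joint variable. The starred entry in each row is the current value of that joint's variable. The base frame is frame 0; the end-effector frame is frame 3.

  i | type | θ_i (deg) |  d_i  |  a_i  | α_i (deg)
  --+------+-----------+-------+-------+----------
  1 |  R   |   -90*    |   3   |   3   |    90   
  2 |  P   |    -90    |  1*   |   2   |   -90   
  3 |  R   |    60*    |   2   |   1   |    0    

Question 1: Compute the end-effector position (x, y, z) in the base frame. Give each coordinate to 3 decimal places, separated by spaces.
after link 1: o_1 = (0.0000, -3.0000, 3.0000)
after link 2: o_2 = (-1.0000, -3.0000, 1.0000)
after link 3: o_3 = (-0.1340, -5.0000, 0.5000)

-0.134 -5.000 0.500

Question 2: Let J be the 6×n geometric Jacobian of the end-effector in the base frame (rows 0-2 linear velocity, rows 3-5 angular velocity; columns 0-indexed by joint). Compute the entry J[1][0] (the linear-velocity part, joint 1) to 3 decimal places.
axis z_0 = ẑ; lever o_n−o_0 = (-0.1340,-5.0000,0.5000)
cross product → J_v[:, 0] = (5.0000,-0.1340,0.0000)
J_ω[:, 0] = z_0
entry J[1][0] = -0.1340

-0.134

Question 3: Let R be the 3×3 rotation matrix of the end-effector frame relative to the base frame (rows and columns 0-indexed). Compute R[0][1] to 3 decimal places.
End-effector y-axis (col 1 of R) = (0.5000,0.0000,0.8660)
R[0][1] = 0.5000

0.500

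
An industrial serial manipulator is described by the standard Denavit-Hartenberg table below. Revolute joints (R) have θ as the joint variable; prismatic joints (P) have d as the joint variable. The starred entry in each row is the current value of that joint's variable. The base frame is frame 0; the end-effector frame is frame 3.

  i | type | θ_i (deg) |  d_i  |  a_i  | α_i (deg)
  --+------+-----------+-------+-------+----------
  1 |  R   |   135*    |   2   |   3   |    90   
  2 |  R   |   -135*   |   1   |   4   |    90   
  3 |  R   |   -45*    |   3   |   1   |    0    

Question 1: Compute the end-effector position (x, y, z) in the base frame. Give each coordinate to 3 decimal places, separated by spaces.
after link 1: o_1 = (-2.1213, 2.1213, 2.0000)
after link 2: o_2 = (0.5858, 0.8284, -0.8284)
after link 3: o_3 = (1.9393, -1.5251, 0.7929)

1.939 -1.525 0.793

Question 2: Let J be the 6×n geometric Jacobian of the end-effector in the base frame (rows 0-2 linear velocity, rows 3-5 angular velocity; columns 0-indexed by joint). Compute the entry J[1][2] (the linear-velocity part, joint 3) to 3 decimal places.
0.146

axis z_2 = (0.5000,-0.5000,0.7071); lever o_n−o_2 = (1.3536,-2.3536,1.6213)
cross product → J_v[:, 2] = (0.8536,0.1464,-0.5000)
J_ω[:, 2] = z_2
entry J[1][2] = 0.1464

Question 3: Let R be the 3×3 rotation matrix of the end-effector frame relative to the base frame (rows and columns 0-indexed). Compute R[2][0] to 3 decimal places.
-0.500

End-effector x-axis (col 0 of R) = (-0.1464,-0.8536,-0.5000)
R[2][0] = -0.5000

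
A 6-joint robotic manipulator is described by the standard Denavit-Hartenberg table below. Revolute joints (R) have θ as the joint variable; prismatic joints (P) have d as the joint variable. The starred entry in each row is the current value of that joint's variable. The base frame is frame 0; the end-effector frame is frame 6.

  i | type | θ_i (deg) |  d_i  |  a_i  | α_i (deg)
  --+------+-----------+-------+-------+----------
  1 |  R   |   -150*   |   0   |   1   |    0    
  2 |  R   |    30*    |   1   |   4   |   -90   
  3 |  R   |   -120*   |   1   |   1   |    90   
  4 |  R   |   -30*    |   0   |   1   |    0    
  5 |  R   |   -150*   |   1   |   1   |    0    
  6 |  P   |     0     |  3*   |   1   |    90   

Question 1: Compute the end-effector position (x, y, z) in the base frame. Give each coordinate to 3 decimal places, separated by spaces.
-0.734 -1.272 -1.116

after link 1: o_1 = (-0.8660, -0.5000, 0.0000)
after link 2: o_2 = (-2.8660, -3.9641, 1.0000)
after link 3: o_3 = (-1.7500, -4.0311, 1.8660)
after link 4: o_4 = (-1.9665, -3.4061, 2.6160)
after link 5: o_5 = (-1.7835, -3.0891, 1.2500)
after link 6: o_6 = (-0.7345, -1.2721, -1.1160)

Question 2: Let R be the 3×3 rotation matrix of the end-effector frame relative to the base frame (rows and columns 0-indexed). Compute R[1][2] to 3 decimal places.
End-effector z-axis (col 2 of R) = (0.8660,-0.5000,0.0000)
R[1][2] = -0.5000

-0.500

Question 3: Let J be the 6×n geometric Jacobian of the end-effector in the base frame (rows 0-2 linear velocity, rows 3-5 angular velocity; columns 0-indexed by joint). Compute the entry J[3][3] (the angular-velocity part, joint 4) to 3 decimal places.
axis z_3 = (0.4330,0.7500,-0.5000); lever o_n−o_3 = (1.0155,2.7590,-2.9821)
cross product → J_v[:, 3] = (-0.8571,0.7835,0.4330)
J_ω[:, 3] = z_3
entry J[3][3] = 0.4330

0.433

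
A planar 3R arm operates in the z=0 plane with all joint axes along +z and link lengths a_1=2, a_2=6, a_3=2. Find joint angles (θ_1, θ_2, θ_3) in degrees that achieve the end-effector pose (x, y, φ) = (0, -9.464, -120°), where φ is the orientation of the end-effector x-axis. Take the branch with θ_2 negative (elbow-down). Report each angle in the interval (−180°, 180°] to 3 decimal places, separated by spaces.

-59.994 -30.008 -29.998

wrist centre = target − a_3·(cos φ, sin φ) = (1.0000, -7.7319)
cos θ_2 = (60.7830−2²−6²)/(2·2·6) = 0.8660; θ_2 = -30.0075° (elbow-down)
β = atan2(-7.7319,1.0000) = -82.6306°; ψ = atan2(-3.0007,7.1958) = -22.6365°
θ_1 = β − ψ = -59.9942°
θ_3 = φ − θ_1 − θ_2 = -29.9983° (wrapped to (-180°,180°])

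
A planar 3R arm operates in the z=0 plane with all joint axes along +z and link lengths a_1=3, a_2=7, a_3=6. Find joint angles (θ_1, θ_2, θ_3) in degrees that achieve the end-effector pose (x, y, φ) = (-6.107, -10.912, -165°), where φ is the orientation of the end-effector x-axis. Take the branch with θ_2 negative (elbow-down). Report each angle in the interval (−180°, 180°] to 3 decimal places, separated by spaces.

wrist centre = target − a_3·(cos φ, sin φ) = (-0.3114, -9.3591)
cos θ_2 = (87.6895−3²−7²)/(2·3·7) = 0.7069; θ_2 = -45.0174° (elbow-down)
β = atan2(-9.3591,-0.3114) = -91.9059°; ψ = atan2(-4.9512,7.9482) = -31.9203°
θ_1 = β − ψ = -59.9857°
θ_3 = φ − θ_1 − θ_2 = -59.9969° (wrapped to (-180°,180°])

-59.986 -45.017 -59.997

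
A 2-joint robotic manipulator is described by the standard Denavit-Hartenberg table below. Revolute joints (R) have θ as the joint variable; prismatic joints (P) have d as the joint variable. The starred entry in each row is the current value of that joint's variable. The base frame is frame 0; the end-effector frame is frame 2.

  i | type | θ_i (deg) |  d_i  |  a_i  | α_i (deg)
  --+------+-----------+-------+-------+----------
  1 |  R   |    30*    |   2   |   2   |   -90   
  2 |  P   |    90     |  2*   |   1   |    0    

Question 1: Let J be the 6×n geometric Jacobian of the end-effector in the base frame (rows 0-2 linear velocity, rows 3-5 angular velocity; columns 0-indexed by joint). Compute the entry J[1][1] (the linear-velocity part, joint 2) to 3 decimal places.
0.866

prismatic axis z_1 = (-0.5000,0.8660,0.0000)
J_v[:, 1] = z_1; J_ω[:, 1] = (0,0,0)
entry J[1][1] = 0.8660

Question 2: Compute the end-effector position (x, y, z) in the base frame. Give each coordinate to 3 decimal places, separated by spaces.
after link 1: o_1 = (1.7321, 1.0000, 2.0000)
after link 2: o_2 = (0.7321, 2.7321, 1.0000)

0.732 2.732 1.000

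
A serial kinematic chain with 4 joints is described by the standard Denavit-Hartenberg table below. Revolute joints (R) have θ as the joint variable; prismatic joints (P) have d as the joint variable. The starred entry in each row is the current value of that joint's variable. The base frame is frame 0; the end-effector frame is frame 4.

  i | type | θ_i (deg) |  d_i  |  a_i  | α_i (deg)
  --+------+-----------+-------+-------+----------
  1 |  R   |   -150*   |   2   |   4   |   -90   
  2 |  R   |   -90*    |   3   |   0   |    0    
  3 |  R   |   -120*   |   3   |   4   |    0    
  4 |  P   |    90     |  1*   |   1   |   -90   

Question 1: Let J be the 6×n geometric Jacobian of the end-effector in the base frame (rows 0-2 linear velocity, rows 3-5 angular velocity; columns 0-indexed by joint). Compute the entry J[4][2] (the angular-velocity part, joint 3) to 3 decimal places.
axis z_2 = (0.5000,-0.8660,0.0000); lever o_n−o_2 = (5.4330,-1.4821,-1.1340)
cross product → J_v[:, 2] = (0.9821,0.5670,3.9641)
J_ω[:, 2] = z_2
entry J[4][2] = -0.8660

-0.866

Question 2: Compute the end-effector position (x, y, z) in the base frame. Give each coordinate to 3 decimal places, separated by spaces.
3.469 -6.080 0.866

after link 1: o_1 = (-3.4641, -2.0000, 2.0000)
after link 2: o_2 = (-1.9641, -4.5981, 2.0000)
after link 3: o_3 = (2.5359, -5.4641, 0.0000)
after link 4: o_4 = (3.4689, -6.0801, 0.8660)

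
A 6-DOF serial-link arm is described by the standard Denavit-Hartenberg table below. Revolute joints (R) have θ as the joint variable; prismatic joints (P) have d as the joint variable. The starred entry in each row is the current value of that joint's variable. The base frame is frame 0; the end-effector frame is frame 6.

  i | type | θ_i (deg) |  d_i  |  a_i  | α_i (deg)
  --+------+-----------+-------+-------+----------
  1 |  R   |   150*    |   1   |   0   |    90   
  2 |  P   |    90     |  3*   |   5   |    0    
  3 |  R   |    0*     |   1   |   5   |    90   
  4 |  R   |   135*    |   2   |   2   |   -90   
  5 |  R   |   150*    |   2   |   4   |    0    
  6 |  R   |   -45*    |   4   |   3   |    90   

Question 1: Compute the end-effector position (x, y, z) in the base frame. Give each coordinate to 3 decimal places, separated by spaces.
after link 1: o_1 = (0.0000, 0.0000, 1.0000)
after link 2: o_2 = (1.5000, 2.5981, 6.0000)
after link 3: o_3 = (2.0000, 3.4641, 11.0000)
after link 4: o_4 = (0.9751, 5.6888, 9.5858)
after link 5: o_5 = (0.7753, 1.3428, 10.6211)
after link 6: o_6 = (1.5961, -3.0311, 8.3417)

1.596 -3.031 8.342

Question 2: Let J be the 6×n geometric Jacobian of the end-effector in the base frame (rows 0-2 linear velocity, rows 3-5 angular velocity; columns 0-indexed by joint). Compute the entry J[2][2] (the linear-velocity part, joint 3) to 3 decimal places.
-2.898

axis z_2 = (0.5000,0.8660,0.0000); lever o_n−o_2 = (0.0961,-5.6292,2.3417)
cross product → J_v[:, 2] = (2.0279,-1.1708,-2.8978)
J_ω[:, 2] = z_2
entry J[2][2] = -2.8978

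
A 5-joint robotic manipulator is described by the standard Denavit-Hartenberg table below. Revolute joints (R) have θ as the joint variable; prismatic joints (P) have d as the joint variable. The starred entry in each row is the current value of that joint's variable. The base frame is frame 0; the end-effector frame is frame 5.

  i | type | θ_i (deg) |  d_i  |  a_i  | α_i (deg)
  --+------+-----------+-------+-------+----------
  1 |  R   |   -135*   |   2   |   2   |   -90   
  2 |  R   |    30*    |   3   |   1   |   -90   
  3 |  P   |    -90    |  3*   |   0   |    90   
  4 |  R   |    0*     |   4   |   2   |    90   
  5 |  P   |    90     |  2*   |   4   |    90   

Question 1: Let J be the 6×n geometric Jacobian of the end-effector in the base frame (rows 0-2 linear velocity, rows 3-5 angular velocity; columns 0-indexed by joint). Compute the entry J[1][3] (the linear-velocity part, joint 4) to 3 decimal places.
axis z_3 = (0.6124,0.6124,0.5000); lever o_n−o_3 = (5.6061,2.7777,5.7321)
cross product → J_v[:, 3] = (2.1213,-0.7071,-1.7321)
J_ω[:, 3] = z_3
entry J[1][3] = -0.7071

-0.707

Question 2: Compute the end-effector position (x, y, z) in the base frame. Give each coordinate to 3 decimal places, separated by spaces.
6.761 -0.310 4.634

after link 1: o_1 = (-1.4142, -1.4142, 2.0000)
after link 2: o_2 = (0.0947, -4.1479, 1.5000)
after link 3: o_3 = (1.1554, -3.0872, -1.0981)
after link 4: o_4 = (5.0191, -2.0520, 0.9019)
after link 5: o_5 = (6.7615, -0.3096, 4.6340)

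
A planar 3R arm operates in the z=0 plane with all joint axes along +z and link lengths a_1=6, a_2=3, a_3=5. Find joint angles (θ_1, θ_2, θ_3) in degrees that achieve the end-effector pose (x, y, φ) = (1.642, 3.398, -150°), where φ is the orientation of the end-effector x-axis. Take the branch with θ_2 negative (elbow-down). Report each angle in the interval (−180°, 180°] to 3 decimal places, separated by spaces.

59.283 -45.007 -164.276

wrist centre = target − a_3·(cos φ, sin φ) = (5.9721, 5.8980)
cos θ_2 = (70.4527−6²−3²)/(2·6·3) = 0.7070; θ_2 = -45.0071° (elbow-down)
β = atan2(5.8980,5.9721) = 44.6422°; ψ = atan2(-2.1216,8.1211) = -14.6410°
θ_1 = β − ψ = 59.2832°
θ_3 = φ − θ_1 − θ_2 = -164.2761° (wrapped to (-180°,180°])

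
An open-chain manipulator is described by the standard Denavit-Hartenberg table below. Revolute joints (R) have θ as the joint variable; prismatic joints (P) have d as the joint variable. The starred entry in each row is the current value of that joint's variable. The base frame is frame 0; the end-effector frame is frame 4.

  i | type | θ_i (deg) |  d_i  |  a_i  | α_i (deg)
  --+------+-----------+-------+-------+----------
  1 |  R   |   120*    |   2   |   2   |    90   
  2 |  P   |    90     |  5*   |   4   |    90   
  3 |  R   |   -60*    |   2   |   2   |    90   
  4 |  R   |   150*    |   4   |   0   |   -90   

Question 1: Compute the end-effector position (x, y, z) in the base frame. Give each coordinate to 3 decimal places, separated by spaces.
after link 1: o_1 = (-1.0000, 1.7321, 2.0000)
after link 2: o_2 = (3.3301, 4.2321, 6.0000)
after link 3: o_3 = (0.8301, 5.0981, 7.0000)
after link 4: o_4 = (-0.9019, 4.0981, 3.5359)

-0.902 4.098 3.536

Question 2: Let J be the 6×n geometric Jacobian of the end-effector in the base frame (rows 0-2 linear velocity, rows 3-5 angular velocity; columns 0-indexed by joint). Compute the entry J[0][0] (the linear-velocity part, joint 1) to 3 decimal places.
-4.098

axis z_0 = ẑ; lever o_n−o_0 = (-0.9019,4.0981,3.5359)
cross product → J_v[:, 0] = (-4.0981,-0.9019,0.0000)
J_ω[:, 0] = z_0
entry J[0][0] = -4.0981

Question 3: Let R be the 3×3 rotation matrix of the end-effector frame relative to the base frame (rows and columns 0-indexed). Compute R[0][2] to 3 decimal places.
End-effector z-axis (col 2 of R) = (0.8080,-0.5335,-0.2500)
R[0][2] = 0.8080

0.808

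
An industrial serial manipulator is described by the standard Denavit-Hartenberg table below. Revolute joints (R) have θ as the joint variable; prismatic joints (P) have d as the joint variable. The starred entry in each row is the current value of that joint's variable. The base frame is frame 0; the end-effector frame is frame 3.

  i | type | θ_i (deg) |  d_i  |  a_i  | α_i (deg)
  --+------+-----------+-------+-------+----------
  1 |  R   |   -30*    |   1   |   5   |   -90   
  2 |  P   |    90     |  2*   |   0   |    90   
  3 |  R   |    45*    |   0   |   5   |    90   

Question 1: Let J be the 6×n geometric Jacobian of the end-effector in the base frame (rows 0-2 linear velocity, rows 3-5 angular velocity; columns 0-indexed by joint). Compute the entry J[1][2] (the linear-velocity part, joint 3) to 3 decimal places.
axis z_2 = (0.8660,-0.5000,0.0000); lever o_n−o_2 = (1.7678,3.0619,-3.5355)
cross product → J_v[:, 2] = (1.7678,3.0619,3.5355)
J_ω[:, 2] = z_2
entry J[1][2] = 3.0619

3.062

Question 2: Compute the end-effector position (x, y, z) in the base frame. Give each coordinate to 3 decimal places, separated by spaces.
7.098 2.294 -2.536

after link 1: o_1 = (4.3301, -2.5000, 1.0000)
after link 2: o_2 = (5.3301, -0.7679, 1.0000)
after link 3: o_3 = (7.0979, 2.2939, -2.5355)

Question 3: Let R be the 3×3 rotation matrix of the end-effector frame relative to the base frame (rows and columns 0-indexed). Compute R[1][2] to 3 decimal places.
End-effector z-axis (col 2 of R) = (-0.3536,-0.6124,-0.7071)
R[1][2] = -0.6124

-0.612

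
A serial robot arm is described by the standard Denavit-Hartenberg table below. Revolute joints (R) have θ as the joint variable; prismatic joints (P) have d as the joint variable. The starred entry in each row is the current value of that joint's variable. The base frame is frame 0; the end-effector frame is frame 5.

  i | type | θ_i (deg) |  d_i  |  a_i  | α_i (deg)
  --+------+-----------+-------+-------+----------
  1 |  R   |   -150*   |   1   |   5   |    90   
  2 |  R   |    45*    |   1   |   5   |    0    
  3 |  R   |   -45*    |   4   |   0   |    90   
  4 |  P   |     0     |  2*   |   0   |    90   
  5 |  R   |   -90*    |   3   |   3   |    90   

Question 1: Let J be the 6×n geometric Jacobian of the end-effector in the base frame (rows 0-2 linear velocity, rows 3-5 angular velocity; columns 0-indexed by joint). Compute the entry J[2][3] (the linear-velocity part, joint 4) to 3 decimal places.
prismatic axis z_3 = (-0.0000,0.0000,-1.0000)
J_v[:, 3] = z_3; J_ω[:, 3] = (0,0,0)
entry J[2][3] = -1.0000

-1.000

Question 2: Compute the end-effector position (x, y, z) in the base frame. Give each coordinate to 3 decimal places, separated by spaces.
-8.392 -2.536 5.536

after link 1: o_1 = (-4.3301, -2.5000, 1.0000)
after link 2: o_2 = (-7.8920, -3.4017, 4.5355)
after link 3: o_3 = (-9.8920, 0.0624, 4.5355)
after link 4: o_4 = (-9.8920, 0.0624, 2.5355)
after link 5: o_5 = (-8.3920, -2.5357, 5.5355)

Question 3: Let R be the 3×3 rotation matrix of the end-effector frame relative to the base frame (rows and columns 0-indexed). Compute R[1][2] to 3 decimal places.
0.500

End-effector z-axis (col 2 of R) = (0.8660,0.5000,0.0000)
R[1][2] = 0.5000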